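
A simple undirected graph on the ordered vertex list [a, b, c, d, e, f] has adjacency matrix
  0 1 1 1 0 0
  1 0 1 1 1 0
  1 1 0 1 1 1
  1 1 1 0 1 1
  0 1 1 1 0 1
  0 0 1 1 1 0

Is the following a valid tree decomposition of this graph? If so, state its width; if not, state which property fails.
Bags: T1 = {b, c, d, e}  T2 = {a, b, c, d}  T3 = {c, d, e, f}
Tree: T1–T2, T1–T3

Yes; width 3.

Vertex coverage: the bags together contain {a, b, c, d, e, f}, the full vertex set. Edge coverage: each edge of G has both endpoints in at least one bag. Running intersection: for every vertex, the bags containing it form a connected subtree. All three properties hold, so this is a valid tree decomposition of width max|bag| − 1 = 3, and hence tw(G) ≤ 3.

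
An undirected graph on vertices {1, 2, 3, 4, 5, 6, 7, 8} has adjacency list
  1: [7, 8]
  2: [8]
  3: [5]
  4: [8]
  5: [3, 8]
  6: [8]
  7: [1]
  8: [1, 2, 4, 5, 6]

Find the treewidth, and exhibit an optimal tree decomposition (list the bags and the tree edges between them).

Treewidth 1.
One such decomposition:
Bags: B1 = {5, 8}  B2 = {4, 8}  B3 = {1, 8}  B4 = {3, 5}  B5 = {2, 8}  B6 = {6, 8}  B7 = {1, 7}
Tree: B1–B2, B1–B3, B1–B4, B2–B5, B2–B6, B3–B7

Every bag has size at most 2, so the width is 2 − 1 = 1 and tw(G) ≤ 1. G has an edge, so its treewidth is at least 1. Therefore the treewidth is 1.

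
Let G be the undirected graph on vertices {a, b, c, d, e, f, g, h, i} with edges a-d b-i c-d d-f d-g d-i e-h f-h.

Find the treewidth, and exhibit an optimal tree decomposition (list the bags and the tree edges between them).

Each bag holds 2 vertices, so the decomposition has width 1, which upper-bounds the treewidth. Any graph with an edge has treewidth ≥ 1, and G has the edge d–i. Combining the bounds, tw(G) = 1.

Treewidth 1.
One such decomposition:
Bags: B1 = {d, i}  B2 = {d, f}  B3 = {b, i}  B4 = {f, h}  B5 = {e, h}  B6 = {a, d}  B7 = {d, g}  B8 = {c, d}
Tree: B1–B2, B1–B3, B2–B4, B4–B5, B2–B6, B6–B7, B6–B8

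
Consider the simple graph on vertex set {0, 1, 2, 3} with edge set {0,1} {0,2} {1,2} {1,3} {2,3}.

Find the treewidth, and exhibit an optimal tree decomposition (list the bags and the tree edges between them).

Each bag holds 3 vertices, so the decomposition has width 2, which upper-bounds the treewidth. For the lower bound, the 3 vertices {0, 1, 2} are pairwise adjacent, and any tree decomposition puts a clique entirely inside one bag — forcing width ≥ 2. Hence tw(G) = 2 exactly.

Treewidth 2.
Bags: B1 = {1, 2, 3}  B2 = {0, 1, 2}
Tree: B1–B2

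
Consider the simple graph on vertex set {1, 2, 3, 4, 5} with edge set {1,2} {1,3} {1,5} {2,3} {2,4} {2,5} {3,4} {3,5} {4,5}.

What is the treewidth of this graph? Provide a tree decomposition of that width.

Every bag has size at most 4, so the width is 4 − 1 = 3 and tw(G) ≤ 3. On the other hand G contains the 4-clique {1, 2, 3, 5}. A clique must lie in a single bag of any decomposition, so no decomposition can have width below 3. Therefore the treewidth is 3.

Treewidth 3.
One optimal decomposition is:
Bags: B1 = {1, 2, 3, 5}  B2 = {2, 3, 4, 5}
Tree: B1–B2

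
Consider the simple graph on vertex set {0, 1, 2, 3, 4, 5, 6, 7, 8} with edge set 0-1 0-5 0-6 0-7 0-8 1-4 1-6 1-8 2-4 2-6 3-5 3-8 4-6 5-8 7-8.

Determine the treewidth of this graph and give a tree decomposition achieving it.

Treewidth 2.
One such decomposition:
Bags: B1 = {0, 1, 8}  B2 = {0, 1, 6}  B3 = {0, 7, 8}  B4 = {0, 5, 8}  B5 = {1, 4, 6}  B6 = {2, 4, 6}  B7 = {3, 5, 8}
Tree: B1–B2, B1–B3, B3–B4, B2–B5, B5–B6, B4–B7

The largest bag has 3 vertices, giving width 2; this decomposition certifies tw(G) ≤ 2. On the other hand G contains the 3-clique {0, 1, 8}. A clique must lie in a single bag of any decomposition, so no decomposition can have width below 2. Hence tw(G) = 2 exactly.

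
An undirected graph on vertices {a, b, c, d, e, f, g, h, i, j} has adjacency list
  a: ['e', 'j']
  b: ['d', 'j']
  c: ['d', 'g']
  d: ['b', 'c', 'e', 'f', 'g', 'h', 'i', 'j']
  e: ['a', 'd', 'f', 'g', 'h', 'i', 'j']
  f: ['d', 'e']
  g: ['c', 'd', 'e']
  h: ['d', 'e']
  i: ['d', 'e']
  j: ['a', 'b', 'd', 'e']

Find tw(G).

2

A width-2 tree decomposition is:
Bags: B1 = {d, e, g}  B2 = {d, e, j}  B3 = {d, e, f}  B4 = {c, d, g}  B5 = {b, d, j}  B6 = {d, e, i}  B7 = {d, e, h}  B8 = {a, e, j}
Tree: B1–B2, B2–B3, B1–B4, B2–B5, B2–B6, B6–B7, B2–B8
Each bag holds 3 vertices, so the decomposition has width 2, which upper-bounds the treewidth. On the other hand G contains the 3-clique {d, e, f}. A clique must lie in a single bag of any decomposition, so no decomposition can have width below 2. The upper and lower bounds meet at 2, so that is the treewidth.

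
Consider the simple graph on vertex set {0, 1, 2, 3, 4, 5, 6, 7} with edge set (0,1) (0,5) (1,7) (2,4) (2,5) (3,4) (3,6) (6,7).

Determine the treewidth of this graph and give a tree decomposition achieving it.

The largest bag has 3 vertices, giving width 2; this decomposition certifies tw(G) ≤ 2. For the lower bound, G contains the cycle 7–1–0–5–2–4–3–6–7, so G is not a forest; only forests have treewidth ≤ 1, hence tw(G) ≥ 2. Therefore the treewidth is 2.

Treewidth 2.
One such decomposition:
Bags: B1 = {0, 1, 7}  B2 = {0, 5, 7}  B3 = {2, 5, 7}  B4 = {2, 4, 7}  B5 = {3, 4, 7}  B6 = {3, 6, 7}
Tree: B1–B2, B2–B3, B3–B4, B4–B5, B5–B6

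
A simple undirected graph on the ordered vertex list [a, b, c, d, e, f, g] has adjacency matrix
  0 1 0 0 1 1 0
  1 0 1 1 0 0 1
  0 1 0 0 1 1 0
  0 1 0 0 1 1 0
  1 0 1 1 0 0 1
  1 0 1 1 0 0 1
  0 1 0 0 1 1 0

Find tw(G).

3

A width-3 tree decomposition is:
Bags: B1 = {b, e, f, g}  B2 = {b, c, e, f}  B3 = {a, b, e, f}  B4 = {b, d, e, f}
Tree: B1–B2, B2–B3, B3–B4
The largest bag has 4 vertices, giving width 3; this decomposition certifies tw(G) ≤ 3. For the lower bound: the 4 vertex sets {f,g}, {b,c}, {e}, {a} are disjoint, each induces a connected subgraph, and every pair is joined by at least one edge of G. Contracting each set to a single vertex therefore yields K_{4} as a minor, and since treewidth is minor-monotone, tw(G) ≥ tw(K_{4}) = 3. Therefore the treewidth is 3.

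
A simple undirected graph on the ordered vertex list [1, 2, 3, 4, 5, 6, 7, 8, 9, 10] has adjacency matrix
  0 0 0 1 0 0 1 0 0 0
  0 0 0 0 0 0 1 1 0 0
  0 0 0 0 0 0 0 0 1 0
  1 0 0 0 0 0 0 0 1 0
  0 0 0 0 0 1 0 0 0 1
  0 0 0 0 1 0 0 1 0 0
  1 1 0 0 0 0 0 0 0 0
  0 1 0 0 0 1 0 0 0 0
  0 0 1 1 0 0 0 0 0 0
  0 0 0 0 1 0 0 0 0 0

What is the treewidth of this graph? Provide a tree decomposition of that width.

Treewidth 1.
One such decomposition:
Bags: B1 = {3, 9}  B2 = {4, 9}  B3 = {1, 4}  B4 = {1, 7}  B5 = {2, 7}  B6 = {2, 8}  B7 = {6, 8}  B8 = {5, 6}  B9 = {5, 10}
Tree: B1–B2, B2–B3, B3–B4, B4–B5, B5–B6, B6–B7, B7–B8, B8–B9

The largest bag has 2 vertices, giving width 1; this decomposition certifies tw(G) ≤ 1. Any graph with an edge has treewidth ≥ 1, and G has the edge 3–9. Hence tw(G) = 1 exactly.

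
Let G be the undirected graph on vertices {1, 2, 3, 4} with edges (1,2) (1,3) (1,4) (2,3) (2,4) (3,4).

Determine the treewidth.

A width-3 tree decomposition is:
Bags: B1 = {1, 2, 3, 4}
Tree: (single bag)
With just one bag of size 4, the width is 4 − 1 = 3, so tw(G) ≤ 3. On the other hand G contains the 4-clique {1, 2, 3, 4}. A clique must lie in a single bag of any decomposition, so no decomposition can have width below 3. The upper and lower bounds meet at 3, so that is the treewidth.

3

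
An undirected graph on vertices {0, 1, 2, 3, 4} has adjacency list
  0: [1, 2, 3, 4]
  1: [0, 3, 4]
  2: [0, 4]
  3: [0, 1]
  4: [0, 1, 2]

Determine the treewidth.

A width-2 tree decomposition is:
Bags: B1 = {0, 1, 4}  B2 = {0, 2, 4}  B3 = {0, 1, 3}
Tree: B1–B2, B1–B3
Every bag has size at most 3, so the width is 3 − 1 = 2 and tw(G) ≤ 2. Conversely, {0, 1, 3} is a clique of size 3, and the vertices of any clique must share a bag in every tree decomposition; so some bag has ≥ 3 vertices and tw(G) ≥ 2. The upper and lower bounds meet at 2, so that is the treewidth.

2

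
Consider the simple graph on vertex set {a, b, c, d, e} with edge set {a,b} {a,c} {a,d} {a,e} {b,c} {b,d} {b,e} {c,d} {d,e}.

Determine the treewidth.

A width-3 tree decomposition is:
Bags: B1 = {a, b, d, e}  B2 = {a, b, c, d}
Tree: B1–B2
Each bag holds 4 vertices, so the decomposition has width 3, which upper-bounds the treewidth. Conversely, {a, b, d, e} is a clique of size 4, and the vertices of any clique must share a bag in every tree decomposition; so some bag has ≥ 4 vertices and tw(G) ≥ 3. The upper and lower bounds meet at 3, so that is the treewidth.

3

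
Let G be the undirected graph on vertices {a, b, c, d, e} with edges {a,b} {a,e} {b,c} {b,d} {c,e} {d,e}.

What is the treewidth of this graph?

A width-2 tree decomposition is:
Bags: B1 = {a, b, e}  B2 = {b, c, e}  B3 = {b, d, e}
Tree: B1–B2, B2–B3
The largest bag has 3 vertices, giving width 2; this decomposition certifies tw(G) ≤ 2. Since a–e–c–b–a is a cycle in G, G is not acyclic. Forests are exactly the graphs of treewidth ≤ 1, so tw(G) ≥ 2. The upper and lower bounds meet at 2, so that is the treewidth.

2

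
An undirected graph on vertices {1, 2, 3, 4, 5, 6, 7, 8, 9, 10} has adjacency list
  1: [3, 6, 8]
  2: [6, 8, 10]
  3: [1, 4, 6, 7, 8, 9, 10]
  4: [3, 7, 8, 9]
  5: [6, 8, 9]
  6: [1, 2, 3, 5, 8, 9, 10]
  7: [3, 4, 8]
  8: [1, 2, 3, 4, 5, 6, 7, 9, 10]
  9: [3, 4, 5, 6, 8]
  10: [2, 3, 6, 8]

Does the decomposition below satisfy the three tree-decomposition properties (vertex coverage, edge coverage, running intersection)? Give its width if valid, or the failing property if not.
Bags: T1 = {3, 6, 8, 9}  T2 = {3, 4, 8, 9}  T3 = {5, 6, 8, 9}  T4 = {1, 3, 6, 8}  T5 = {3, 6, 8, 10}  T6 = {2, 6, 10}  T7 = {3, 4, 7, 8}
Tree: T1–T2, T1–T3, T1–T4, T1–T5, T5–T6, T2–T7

A tree decomposition must satisfy three properties: every vertex lies in some bag; for every edge, both endpoints lie together in some bag; and for every vertex, the bags containing it form a connected subtree. Here edge (8,2) lies in no bag, so the decomposition is invalid.

No — edge (8,2) lies in no bag.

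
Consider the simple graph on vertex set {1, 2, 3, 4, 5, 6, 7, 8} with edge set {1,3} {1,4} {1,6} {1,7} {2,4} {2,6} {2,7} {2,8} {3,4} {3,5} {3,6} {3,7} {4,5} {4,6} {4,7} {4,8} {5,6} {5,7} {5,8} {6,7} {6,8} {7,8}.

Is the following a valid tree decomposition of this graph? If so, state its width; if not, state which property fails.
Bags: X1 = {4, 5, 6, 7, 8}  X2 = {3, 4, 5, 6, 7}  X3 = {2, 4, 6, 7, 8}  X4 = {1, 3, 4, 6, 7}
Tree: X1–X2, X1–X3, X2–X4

Vertex coverage: the bags together contain {1, 2, 3, 4, 5, 6, 7, 8}, the full vertex set. Edge coverage: each edge of G has both endpoints in at least one bag. Running intersection: for every vertex, the bags containing it form a connected subtree. All three properties hold, so this is a valid tree decomposition of width max|bag| − 1 = 4, and hence tw(G) ≤ 4.

Yes; width 4.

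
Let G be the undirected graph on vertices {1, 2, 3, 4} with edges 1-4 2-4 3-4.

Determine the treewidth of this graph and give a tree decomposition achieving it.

Treewidth 1.
One optimal decomposition is:
Bags: B1 = {2, 4}  B2 = {1, 4}  B3 = {3, 4}
Tree: B1–B2, B1–B3

Each bag holds 2 vertices, so the decomposition has width 1, which upper-bounds the treewidth. Since G has at least one edge (e.g. 4–2), it is not an edgeless graph, so tw(G) ≥ 1. Hence tw(G) = 1 exactly.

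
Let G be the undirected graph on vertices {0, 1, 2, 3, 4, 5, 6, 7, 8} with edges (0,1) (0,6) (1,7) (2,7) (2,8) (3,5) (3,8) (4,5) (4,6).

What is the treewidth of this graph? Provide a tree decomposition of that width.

The largest bag has 3 vertices, giving width 2; this decomposition certifies tw(G) ≤ 2. Since 8–2–7–1–0–6–4–5–3–8 is a cycle in G, G is not acyclic. Forests are exactly the graphs of treewidth ≤ 1, so tw(G) ≥ 2. The upper and lower bounds meet at 2, so that is the treewidth.

Treewidth 2.
One such decomposition:
Bags: B1 = {2, 7, 8}  B2 = {1, 7, 8}  B3 = {0, 1, 8}  B4 = {0, 6, 8}  B5 = {4, 6, 8}  B6 = {4, 5, 8}  B7 = {3, 5, 8}
Tree: B1–B2, B2–B3, B3–B4, B4–B5, B5–B6, B6–B7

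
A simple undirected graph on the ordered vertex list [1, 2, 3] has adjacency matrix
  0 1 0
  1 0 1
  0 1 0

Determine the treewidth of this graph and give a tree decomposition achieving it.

Every bag has size at most 2, so the width is 2 − 1 = 1 and tw(G) ≤ 1. Since G has at least one edge (e.g. 2–1), it is not an edgeless graph, so tw(G) ≥ 1. Combining the bounds, tw(G) = 1.

Treewidth 1.
One such decomposition:
Bags: B1 = {1, 2}  B2 = {2, 3}
Tree: B1–B2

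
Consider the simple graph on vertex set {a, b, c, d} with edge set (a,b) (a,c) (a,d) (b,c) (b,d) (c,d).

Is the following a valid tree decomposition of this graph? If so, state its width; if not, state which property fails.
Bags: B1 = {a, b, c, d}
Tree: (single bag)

Checking the three conditions: (i) the bags cover all of {a, b, c, d}; (ii) for each edge, some bag contains both endpoints; (iii) the bags containing any fixed vertex form a subtree. All hold, so the decomposition is valid with width 4 − 1 = 3.

Yes; width 3.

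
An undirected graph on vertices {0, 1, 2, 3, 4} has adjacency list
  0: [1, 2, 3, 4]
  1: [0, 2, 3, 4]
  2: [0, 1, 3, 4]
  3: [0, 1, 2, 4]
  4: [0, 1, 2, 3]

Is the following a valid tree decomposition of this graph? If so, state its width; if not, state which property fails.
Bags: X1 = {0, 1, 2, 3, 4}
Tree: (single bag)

Checking the three conditions: (i) the bags cover all of {0, 1, 2, 3, 4}; (ii) for each edge, some bag contains both endpoints; (iii) the bags containing any fixed vertex form a subtree. All hold, so the decomposition is valid with width 5 − 1 = 4.

Yes; width 4.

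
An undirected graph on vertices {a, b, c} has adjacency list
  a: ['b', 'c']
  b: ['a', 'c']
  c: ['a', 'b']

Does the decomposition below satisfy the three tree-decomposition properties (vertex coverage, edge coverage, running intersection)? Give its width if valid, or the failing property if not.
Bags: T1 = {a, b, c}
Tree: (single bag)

Checking the three conditions: (i) the bags cover all of {a, b, c}; (ii) for each edge, some bag contains both endpoints; (iii) the bags containing any fixed vertex form a subtree. All hold, so the decomposition is valid with width 3 − 1 = 2.

Yes; width 2.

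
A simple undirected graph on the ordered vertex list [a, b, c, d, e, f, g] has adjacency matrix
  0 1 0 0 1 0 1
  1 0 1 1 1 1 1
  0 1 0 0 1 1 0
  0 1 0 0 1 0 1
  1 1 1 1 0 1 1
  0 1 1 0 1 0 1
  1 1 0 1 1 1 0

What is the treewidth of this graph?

3

A width-3 tree decomposition is:
Bags: B1 = {b, e, f, g}  B2 = {a, b, e, g}  B3 = {b, d, e, g}  B4 = {b, c, e, f}
Tree: B1–B2, B2–B3, B1–B4
Every bag has size at most 4, so the width is 4 − 1 = 3 and tw(G) ≤ 3. For the lower bound, the 4 vertices {b, d, e, g} are pairwise adjacent, and any tree decomposition puts a clique entirely inside one bag — forcing width ≥ 3. Hence tw(G) = 3 exactly.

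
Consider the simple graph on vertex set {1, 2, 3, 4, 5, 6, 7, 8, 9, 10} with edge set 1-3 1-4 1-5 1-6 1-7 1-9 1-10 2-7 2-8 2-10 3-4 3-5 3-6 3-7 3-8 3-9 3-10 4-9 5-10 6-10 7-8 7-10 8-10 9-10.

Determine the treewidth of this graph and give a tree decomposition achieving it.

Every bag has size at most 4, so the width is 4 − 1 = 3 and tw(G) ≤ 3. For the lower bound, the 4 vertices {2, 7, 8, 10} are pairwise adjacent, and any tree decomposition puts a clique entirely inside one bag — forcing width ≥ 3. Therefore the treewidth is 3.

Treewidth 3.
Bags: B1 = {1, 3, 7, 10}  B2 = {1, 3, 9, 10}  B3 = {1, 3, 6, 10}  B4 = {1, 3, 4, 9}  B5 = {3, 7, 8, 10}  B6 = {1, 3, 5, 10}  B7 = {2, 7, 8, 10}
Tree: B1–B2, B1–B3, B2–B4, B1–B5, B3–B6, B5–B7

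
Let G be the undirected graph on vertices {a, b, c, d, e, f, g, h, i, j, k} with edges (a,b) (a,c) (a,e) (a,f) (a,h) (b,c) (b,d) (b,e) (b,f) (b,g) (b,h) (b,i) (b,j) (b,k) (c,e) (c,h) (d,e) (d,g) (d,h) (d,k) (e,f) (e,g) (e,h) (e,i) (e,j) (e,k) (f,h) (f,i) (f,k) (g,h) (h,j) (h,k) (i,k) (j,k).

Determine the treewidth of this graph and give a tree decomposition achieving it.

Treewidth 4.
One optimal decomposition is:
Bags: B1 = {b, e, f, h, k}  B2 = {b, e, f, i, k}  B3 = {b, d, e, h, k}  B4 = {b, e, h, j, k}  B5 = {a, b, e, f, h}  B6 = {a, b, c, e, h}  B7 = {b, d, e, g, h}
Tree: B1–B2, B1–B3, B1–B4, B1–B5, B5–B6, B3–B7

Each bag holds 5 vertices, so the decomposition has width 4, which upper-bounds the treewidth. Conversely, {b, d, e, g, h} is a clique of size 5, and the vertices of any clique must share a bag in every tree decomposition; so some bag has ≥ 5 vertices and tw(G) ≥ 4. Therefore the treewidth is 4.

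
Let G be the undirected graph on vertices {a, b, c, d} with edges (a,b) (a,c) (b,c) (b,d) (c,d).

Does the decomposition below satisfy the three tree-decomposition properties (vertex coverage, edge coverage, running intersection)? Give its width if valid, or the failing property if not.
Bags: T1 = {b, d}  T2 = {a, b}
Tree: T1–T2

No — vertex c appears in no bag.

A tree decomposition must satisfy three properties: every vertex lies in some bag; for every edge, both endpoints lie together in some bag; and for every vertex, the bags containing it form a connected subtree. Here vertex c appears in no bag, so the decomposition is invalid.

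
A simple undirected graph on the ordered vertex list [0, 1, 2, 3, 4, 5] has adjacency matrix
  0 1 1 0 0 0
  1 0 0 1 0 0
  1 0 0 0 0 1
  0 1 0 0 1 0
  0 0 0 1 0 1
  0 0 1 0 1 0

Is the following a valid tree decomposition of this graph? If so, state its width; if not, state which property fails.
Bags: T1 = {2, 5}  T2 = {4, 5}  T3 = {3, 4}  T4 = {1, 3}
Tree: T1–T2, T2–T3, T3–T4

No — vertex 0 appears in no bag.

A tree decomposition must satisfy three properties: every vertex lies in some bag; for every edge, both endpoints lie together in some bag; and for every vertex, the bags containing it form a connected subtree. Here vertex 0 appears in no bag, so the decomposition is invalid.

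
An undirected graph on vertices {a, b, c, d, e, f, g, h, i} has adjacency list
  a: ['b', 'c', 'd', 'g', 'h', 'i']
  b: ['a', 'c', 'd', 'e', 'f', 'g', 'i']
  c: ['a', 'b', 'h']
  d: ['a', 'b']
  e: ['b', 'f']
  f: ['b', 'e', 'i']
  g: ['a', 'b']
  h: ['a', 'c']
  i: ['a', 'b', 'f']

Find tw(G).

2

A width-2 tree decomposition is:
Bags: B1 = {a, b, g}  B2 = {a, b, i}  B3 = {b, f, i}  B4 = {a, b, c}  B5 = {a, c, h}  B6 = {a, b, d}  B7 = {b, e, f}
Tree: B1–B2, B2–B3, B2–B4, B4–B5, B2–B6, B3–B7
Each bag holds 3 vertices, so the decomposition has width 2, which upper-bounds the treewidth. On the other hand G contains the 3-clique {a, c, h}. A clique must lie in a single bag of any decomposition, so no decomposition can have width below 2. Combining the bounds, tw(G) = 2.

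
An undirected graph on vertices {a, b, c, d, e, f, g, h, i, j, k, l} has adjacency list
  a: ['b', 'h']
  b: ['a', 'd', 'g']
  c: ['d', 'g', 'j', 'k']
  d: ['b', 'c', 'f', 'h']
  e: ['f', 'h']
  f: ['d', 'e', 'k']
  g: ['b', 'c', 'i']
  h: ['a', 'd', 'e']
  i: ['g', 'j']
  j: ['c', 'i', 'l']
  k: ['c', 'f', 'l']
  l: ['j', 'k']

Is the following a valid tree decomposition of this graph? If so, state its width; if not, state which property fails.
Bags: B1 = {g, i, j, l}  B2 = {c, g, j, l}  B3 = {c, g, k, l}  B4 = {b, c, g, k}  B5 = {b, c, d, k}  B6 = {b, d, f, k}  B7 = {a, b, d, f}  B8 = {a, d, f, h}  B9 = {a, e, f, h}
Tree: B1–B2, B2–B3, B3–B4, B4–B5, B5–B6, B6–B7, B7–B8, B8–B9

Vertex coverage: the bags together contain {a, b, c, d, e, f, g, h, i, j, k, l}, the full vertex set. Edge coverage: each edge of G has both endpoints in at least one bag. Running intersection: for every vertex, the bags containing it form a connected subtree. All three properties hold, so this is a valid tree decomposition of width max|bag| − 1 = 3, and hence tw(G) ≤ 3.

Yes; width 3.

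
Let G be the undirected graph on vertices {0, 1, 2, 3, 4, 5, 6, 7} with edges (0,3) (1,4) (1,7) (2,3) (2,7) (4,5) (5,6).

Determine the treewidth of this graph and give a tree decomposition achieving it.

The largest bag has 2 vertices, giving width 1; this decomposition certifies tw(G) ≤ 1. Any graph with an edge has treewidth ≥ 1, and G has the edge 0–3. The upper and lower bounds meet at 1, so that is the treewidth.

Treewidth 1.
One optimal decomposition is:
Bags: B1 = {0, 3}  B2 = {2, 3}  B3 = {2, 7}  B4 = {1, 7}  B5 = {1, 4}  B6 = {4, 5}  B7 = {5, 6}
Tree: B1–B2, B2–B3, B3–B4, B4–B5, B5–B6, B6–B7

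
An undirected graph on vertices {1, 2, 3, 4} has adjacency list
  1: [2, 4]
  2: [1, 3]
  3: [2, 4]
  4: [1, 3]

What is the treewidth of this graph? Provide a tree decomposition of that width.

The largest bag has 3 vertices, giving width 2; this decomposition certifies tw(G) ≤ 2. Since 4–3–2–1–4 is a cycle in G, G is not acyclic. Forests are exactly the graphs of treewidth ≤ 1, so tw(G) ≥ 2. Combining the bounds, tw(G) = 2.

Treewidth 2.
Bags: B1 = {2, 3, 4}  B2 = {1, 2, 4}
Tree: B1–B2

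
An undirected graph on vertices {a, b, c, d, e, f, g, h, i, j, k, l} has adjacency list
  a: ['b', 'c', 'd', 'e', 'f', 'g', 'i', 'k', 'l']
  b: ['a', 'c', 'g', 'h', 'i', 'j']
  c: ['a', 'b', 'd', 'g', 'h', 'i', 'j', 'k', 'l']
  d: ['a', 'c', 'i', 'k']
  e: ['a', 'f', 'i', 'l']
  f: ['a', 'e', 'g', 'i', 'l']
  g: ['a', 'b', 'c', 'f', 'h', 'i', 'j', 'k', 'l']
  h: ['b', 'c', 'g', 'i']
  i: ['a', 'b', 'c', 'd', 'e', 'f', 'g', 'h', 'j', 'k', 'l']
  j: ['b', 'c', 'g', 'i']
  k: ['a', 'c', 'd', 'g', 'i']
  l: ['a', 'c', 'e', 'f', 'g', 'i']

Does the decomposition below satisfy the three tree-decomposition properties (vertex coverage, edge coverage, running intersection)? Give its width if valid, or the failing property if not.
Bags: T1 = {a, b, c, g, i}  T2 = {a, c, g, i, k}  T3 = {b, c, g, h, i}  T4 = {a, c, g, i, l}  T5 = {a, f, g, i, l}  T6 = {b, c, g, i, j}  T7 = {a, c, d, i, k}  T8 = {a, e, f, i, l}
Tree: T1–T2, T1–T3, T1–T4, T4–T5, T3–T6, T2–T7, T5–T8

Yes; width 4.

Every vertex of G appears in some bag (union = {a, b, c, d, e, f, g, h, i, j, k, l}); every edge is covered by a bag; and for each vertex v the set of bags containing v is connected in the bag tree. The decomposition is therefore valid. The largest bag has 5 vertices, so the width is 4.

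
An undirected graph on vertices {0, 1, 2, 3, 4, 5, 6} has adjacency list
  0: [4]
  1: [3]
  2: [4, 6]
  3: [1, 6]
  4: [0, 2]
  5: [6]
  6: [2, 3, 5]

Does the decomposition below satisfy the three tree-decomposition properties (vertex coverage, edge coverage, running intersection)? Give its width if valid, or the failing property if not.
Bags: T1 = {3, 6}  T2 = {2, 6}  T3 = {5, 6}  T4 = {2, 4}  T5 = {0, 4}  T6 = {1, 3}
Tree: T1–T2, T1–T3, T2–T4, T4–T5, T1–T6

Every vertex of G appears in some bag (union = {0, 1, 2, 3, 4, 5, 6}); every edge is covered by a bag; and for each vertex v the set of bags containing v is connected in the bag tree. The decomposition is therefore valid. The largest bag has 2 vertices, so the width is 1.

Yes; width 1.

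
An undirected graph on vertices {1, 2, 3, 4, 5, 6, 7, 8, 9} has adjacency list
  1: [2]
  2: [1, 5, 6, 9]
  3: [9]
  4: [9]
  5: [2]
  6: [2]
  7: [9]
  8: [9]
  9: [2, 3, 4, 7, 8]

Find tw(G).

A width-1 tree decomposition is:
Bags: B1 = {2, 9}  B2 = {2, 5}  B3 = {7, 9}  B4 = {4, 9}  B5 = {3, 9}  B6 = {8, 9}  B7 = {1, 2}  B8 = {2, 6}
Tree: B1–B2, B1–B3, B1–B4, B1–B5, B1–B6, B1–B7, B2–B8
The largest bag has 2 vertices, giving width 1; this decomposition certifies tw(G) ≤ 1. Any graph with an edge has treewidth ≥ 1, and G has the edge 9–2. Therefore the treewidth is 1.

1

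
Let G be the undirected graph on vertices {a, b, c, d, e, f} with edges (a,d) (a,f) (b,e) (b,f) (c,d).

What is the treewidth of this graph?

1

A width-1 tree decomposition is:
Bags: B1 = {c, d}  B2 = {a, d}  B3 = {a, f}  B4 = {b, f}  B5 = {b, e}
Tree: B1–B2, B2–B3, B3–B4, B4–B5
Each bag holds 2 vertices, so the decomposition has width 1, which upper-bounds the treewidth. Since G has at least one edge (e.g. c–d), it is not an edgeless graph, so tw(G) ≥ 1. Therefore the treewidth is 1.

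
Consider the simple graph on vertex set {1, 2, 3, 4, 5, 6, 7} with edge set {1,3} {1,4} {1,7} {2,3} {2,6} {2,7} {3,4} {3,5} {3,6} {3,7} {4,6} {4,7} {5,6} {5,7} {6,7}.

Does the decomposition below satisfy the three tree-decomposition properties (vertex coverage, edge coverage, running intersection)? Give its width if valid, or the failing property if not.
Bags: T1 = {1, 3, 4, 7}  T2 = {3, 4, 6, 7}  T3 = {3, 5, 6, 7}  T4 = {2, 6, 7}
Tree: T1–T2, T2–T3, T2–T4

A tree decomposition must satisfy three properties: every vertex lies in some bag; for every edge, both endpoints lie together in some bag; and for every vertex, the bags containing it form a connected subtree. Here edge (3,2) lies in no bag, so the decomposition is invalid.

No — edge (3,2) lies in no bag.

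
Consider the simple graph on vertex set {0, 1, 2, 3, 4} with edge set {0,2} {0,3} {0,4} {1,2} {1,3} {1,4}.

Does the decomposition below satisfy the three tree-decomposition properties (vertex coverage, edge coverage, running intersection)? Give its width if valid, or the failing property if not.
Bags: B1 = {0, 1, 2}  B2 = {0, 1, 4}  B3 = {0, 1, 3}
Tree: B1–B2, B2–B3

Vertex coverage: the bags together contain {0, 1, 2, 3, 4}, the full vertex set. Edge coverage: each edge of G has both endpoints in at least one bag. Running intersection: for every vertex, the bags containing it form a connected subtree. All three properties hold, so this is a valid tree decomposition of width max|bag| − 1 = 2, and hence tw(G) ≤ 2.

Yes; width 2.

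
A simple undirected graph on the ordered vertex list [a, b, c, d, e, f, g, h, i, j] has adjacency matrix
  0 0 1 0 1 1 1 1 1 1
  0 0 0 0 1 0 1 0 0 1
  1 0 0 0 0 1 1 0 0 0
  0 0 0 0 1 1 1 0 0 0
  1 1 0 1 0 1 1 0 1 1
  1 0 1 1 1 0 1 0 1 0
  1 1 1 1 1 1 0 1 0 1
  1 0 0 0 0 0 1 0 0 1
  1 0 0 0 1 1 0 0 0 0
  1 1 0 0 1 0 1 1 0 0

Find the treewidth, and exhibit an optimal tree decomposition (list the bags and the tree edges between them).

Treewidth 3.
One optimal decomposition is:
Bags: B1 = {d, e, f, g}  B2 = {a, e, f, g}  B3 = {a, e, g, j}  B4 = {a, c, f, g}  B5 = {a, g, h, j}  B6 = {b, e, g, j}  B7 = {a, e, f, i}
Tree: B1–B2, B2–B3, B2–B4, B3–B5, B3–B6, B2–B7

Every bag has size at most 4, so the width is 4 − 1 = 3 and tw(G) ≤ 3. Conversely, {d, e, f, g} is a clique of size 4, and the vertices of any clique must share a bag in every tree decomposition; so some bag has ≥ 4 vertices and tw(G) ≥ 3. The upper and lower bounds meet at 3, so that is the treewidth.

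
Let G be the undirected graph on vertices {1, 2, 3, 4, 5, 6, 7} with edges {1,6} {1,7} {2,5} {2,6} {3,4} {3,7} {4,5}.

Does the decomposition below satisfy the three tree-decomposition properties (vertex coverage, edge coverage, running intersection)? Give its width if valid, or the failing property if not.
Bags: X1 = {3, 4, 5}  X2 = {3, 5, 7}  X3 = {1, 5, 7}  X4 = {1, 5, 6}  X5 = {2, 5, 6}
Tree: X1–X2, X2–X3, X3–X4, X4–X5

Yes; width 2.

Every vertex of G appears in some bag (union = {1, 2, 3, 4, 5, 6, 7}); every edge is covered by a bag; and for each vertex v the set of bags containing v is connected in the bag tree. The decomposition is therefore valid. The largest bag has 3 vertices, so the width is 2.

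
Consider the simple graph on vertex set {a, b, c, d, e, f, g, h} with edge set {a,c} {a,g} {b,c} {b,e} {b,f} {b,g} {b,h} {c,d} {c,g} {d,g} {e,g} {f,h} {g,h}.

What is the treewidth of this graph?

A width-2 tree decomposition is:
Bags: B1 = {b, g, h}  B2 = {b, c, g}  B3 = {c, d, g}  B4 = {b, e, g}  B5 = {b, f, h}  B6 = {a, c, g}
Tree: B1–B2, B2–B3, B1–B4, B1–B5, B2–B6
The largest bag has 3 vertices, giving width 2; this decomposition certifies tw(G) ≤ 2. Conversely, {c, d, g} is a clique of size 3, and the vertices of any clique must share a bag in every tree decomposition; so some bag has ≥ 3 vertices and tw(G) ≥ 2. Therefore the treewidth is 2.

2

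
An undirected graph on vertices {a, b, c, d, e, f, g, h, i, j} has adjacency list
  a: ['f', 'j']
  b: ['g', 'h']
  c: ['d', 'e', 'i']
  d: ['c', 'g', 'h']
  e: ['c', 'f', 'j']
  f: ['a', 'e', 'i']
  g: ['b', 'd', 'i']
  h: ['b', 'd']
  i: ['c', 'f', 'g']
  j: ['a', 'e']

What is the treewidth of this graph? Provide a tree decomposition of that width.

Every bag has size at most 3, so the width is 3 − 1 = 2 and tw(G) ≤ 2. The edges b–h–d–g–b form a cycle, so G is not a tree and its treewidth is at least 2. Hence tw(G) = 2 exactly.

Treewidth 2.
One such decomposition:
Bags: B1 = {b, g, h}  B2 = {d, g, h}  B3 = {d, g, i}  B4 = {c, d, i}  B5 = {c, f, i}  B6 = {c, e, f}  B7 = {a, e, f}  B8 = {a, e, j}
Tree: B1–B2, B2–B3, B3–B4, B4–B5, B5–B6, B6–B7, B7–B8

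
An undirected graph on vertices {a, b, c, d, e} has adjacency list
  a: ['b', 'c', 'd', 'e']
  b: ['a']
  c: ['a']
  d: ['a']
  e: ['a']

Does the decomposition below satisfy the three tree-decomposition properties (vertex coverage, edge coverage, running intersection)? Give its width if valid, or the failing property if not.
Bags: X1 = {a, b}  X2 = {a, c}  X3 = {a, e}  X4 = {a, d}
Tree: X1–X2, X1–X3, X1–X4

Yes; width 1.

Checking the three conditions: (i) the bags cover all of {a, b, c, d, e}; (ii) for each edge, some bag contains both endpoints; (iii) the bags containing any fixed vertex form a subtree. All hold, so the decomposition is valid with width 2 − 1 = 1.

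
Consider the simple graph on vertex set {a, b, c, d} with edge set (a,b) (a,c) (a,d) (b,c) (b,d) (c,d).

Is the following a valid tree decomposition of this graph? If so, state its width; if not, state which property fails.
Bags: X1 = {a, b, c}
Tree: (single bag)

No — vertex d appears in no bag.

A tree decomposition must satisfy three properties: every vertex lies in some bag; for every edge, both endpoints lie together in some bag; and for every vertex, the bags containing it form a connected subtree. Here vertex d appears in no bag, so the decomposition is invalid.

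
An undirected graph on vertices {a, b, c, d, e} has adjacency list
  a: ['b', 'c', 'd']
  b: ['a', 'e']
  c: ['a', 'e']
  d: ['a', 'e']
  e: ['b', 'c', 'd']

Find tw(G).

A width-2 tree decomposition is:
Bags: B1 = {a, d, e}  B2 = {a, c, e}  B3 = {a, b, e}
Tree: B1–B2, B2–B3
Each bag holds 3 vertices, so the decomposition has width 2, which upper-bounds the treewidth. Since d–a–c–e–d is a cycle in G, G is not acyclic. Forests are exactly the graphs of treewidth ≤ 1, so tw(G) ≥ 2. Therefore the treewidth is 2.

2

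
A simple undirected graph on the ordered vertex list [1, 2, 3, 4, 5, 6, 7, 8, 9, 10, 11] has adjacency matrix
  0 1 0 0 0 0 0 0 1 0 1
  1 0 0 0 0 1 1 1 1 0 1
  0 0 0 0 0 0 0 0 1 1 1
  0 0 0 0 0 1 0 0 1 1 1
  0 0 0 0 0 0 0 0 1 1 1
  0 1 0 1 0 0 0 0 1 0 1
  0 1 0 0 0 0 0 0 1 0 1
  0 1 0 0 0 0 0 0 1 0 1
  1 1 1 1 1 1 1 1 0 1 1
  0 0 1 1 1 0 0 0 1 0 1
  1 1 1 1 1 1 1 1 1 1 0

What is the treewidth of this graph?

A width-3 tree decomposition is:
Bags: B1 = {4, 6, 9, 11}  B2 = {2, 6, 9, 11}  B3 = {1, 2, 9, 11}  B4 = {2, 7, 9, 11}  B5 = {2, 8, 9, 11}  B6 = {4, 9, 10, 11}  B7 = {3, 9, 10, 11}  B8 = {5, 9, 10, 11}
Tree: B1–B2, B2–B3, B3–B4, B4–B5, B1–B6, B6–B7, B6–B8
Each bag holds 4 vertices, so the decomposition has width 3, which upper-bounds the treewidth. For the lower bound, the 4 vertices {2, 8, 9, 11} are pairwise adjacent, and any tree decomposition puts a clique entirely inside one bag — forcing width ≥ 3. Combining the bounds, tw(G) = 3.

3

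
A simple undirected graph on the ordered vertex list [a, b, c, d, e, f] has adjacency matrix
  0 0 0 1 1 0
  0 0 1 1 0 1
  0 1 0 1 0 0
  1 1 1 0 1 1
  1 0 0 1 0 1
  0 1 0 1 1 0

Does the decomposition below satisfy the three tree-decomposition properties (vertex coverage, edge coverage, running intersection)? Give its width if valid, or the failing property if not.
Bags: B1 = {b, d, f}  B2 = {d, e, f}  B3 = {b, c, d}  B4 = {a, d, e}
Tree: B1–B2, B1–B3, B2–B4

Yes; width 2.

Every vertex of G appears in some bag (union = {a, b, c, d, e, f}); every edge is covered by a bag; and for each vertex v the set of bags containing v is connected in the bag tree. The decomposition is therefore valid. The largest bag has 3 vertices, so the width is 2.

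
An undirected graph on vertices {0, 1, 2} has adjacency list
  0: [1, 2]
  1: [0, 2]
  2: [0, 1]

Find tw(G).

2

A width-2 tree decomposition is:
Bags: B1 = {0, 1, 2}
Tree: (single bag)
A single bag containing all 3 vertices is trivially a valid decomposition of width 2. On the other hand G contains the 3-clique {0, 1, 2}. A clique must lie in a single bag of any decomposition, so no decomposition can have width below 2. Hence tw(G) = 2 exactly.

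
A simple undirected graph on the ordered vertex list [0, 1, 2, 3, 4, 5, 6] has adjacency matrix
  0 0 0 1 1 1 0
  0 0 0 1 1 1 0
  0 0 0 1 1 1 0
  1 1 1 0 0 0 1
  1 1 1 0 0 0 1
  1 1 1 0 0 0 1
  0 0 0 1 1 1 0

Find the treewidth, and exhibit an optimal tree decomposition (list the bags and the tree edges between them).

Treewidth 3.
Bags: B1 = {1, 3, 4, 5}  B2 = {0, 3, 4, 5}  B3 = {2, 3, 4, 5}  B4 = {3, 4, 5, 6}
Tree: B1–B2, B2–B3, B3–B4

Every bag has size at most 4, so the width is 4 − 1 = 3 and tw(G) ≤ 3. For the lower bound: the 4 vertex sets {1,3}, {0,4}, {5}, {2} are disjoint, each induces a connected subgraph, and every pair is joined by at least one edge of G. Contracting each set to a single vertex therefore yields K_{4} as a minor, and since treewidth is minor-monotone, tw(G) ≥ tw(K_{4}) = 3. Hence tw(G) = 3 exactly.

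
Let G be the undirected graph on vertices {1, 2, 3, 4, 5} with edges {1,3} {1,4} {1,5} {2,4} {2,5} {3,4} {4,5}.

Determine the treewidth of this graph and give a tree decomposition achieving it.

Treewidth 2.
One such decomposition:
Bags: B1 = {1, 3, 4}  B2 = {1, 4, 5}  B3 = {2, 4, 5}
Tree: B1–B2, B2–B3

The largest bag has 3 vertices, giving width 2; this decomposition certifies tw(G) ≤ 2. Conversely, {1, 3, 4} is a clique of size 3, and the vertices of any clique must share a bag in every tree decomposition; so some bag has ≥ 3 vertices and tw(G) ≥ 2. The upper and lower bounds meet at 2, so that is the treewidth.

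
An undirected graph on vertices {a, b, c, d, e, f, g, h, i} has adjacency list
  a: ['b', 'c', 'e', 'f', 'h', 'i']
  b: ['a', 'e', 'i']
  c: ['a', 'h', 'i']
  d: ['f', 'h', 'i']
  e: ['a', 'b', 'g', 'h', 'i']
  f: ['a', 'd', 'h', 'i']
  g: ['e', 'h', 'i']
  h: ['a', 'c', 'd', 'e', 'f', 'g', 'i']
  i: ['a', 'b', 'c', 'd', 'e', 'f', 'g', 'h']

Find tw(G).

A width-3 tree decomposition is:
Bags: B1 = {a, e, h, i}  B2 = {e, g, h, i}  B3 = {a, c, h, i}  B4 = {a, f, h, i}  B5 = {a, b, e, i}  B6 = {d, f, h, i}
Tree: B1–B2, B1–B3, B3–B4, B1–B5, B4–B6
The largest bag has 4 vertices, giving width 3; this decomposition certifies tw(G) ≤ 3. On the other hand G contains the 4-clique {d, f, h, i}. A clique must lie in a single bag of any decomposition, so no decomposition can have width below 3. Combining the bounds, tw(G) = 3.

3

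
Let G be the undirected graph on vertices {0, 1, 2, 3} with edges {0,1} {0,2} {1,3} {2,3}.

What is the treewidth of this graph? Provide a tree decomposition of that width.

Treewidth 2.
Bags: B1 = {0, 1, 3}  B2 = {0, 2, 3}
Tree: B1–B2

The largest bag has 3 vertices, giving width 2; this decomposition certifies tw(G) ≤ 2. For the lower bound, G contains the cycle 3–1–0–2–3, so G is not a forest; only forests have treewidth ≤ 1, hence tw(G) ≥ 2. Therefore the treewidth is 2.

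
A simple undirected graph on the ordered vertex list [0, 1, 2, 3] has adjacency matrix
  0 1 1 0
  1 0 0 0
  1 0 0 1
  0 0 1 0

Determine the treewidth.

A width-1 tree decomposition is:
Bags: B1 = {2, 3}  B2 = {0, 2}  B3 = {0, 1}
Tree: B1–B2, B2–B3
The largest bag has 2 vertices, giving width 1; this decomposition certifies tw(G) ≤ 1. Since G has at least one edge (e.g. 3–2), it is not an edgeless graph, so tw(G) ≥ 1. Combining the bounds, tw(G) = 1.

1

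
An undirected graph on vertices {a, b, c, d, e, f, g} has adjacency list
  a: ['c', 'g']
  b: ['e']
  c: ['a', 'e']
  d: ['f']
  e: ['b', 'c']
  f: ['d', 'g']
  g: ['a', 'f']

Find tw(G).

1

A width-1 tree decomposition is:
Bags: B1 = {d, f}  B2 = {f, g}  B3 = {a, g}  B4 = {a, c}  B5 = {c, e}  B6 = {b, e}
Tree: B1–B2, B2–B3, B3–B4, B4–B5, B5–B6
Each bag holds 2 vertices, so the decomposition has width 1, which upper-bounds the treewidth. Since G has at least one edge (e.g. d–f), it is not an edgeless graph, so tw(G) ≥ 1. Combining the bounds, tw(G) = 1.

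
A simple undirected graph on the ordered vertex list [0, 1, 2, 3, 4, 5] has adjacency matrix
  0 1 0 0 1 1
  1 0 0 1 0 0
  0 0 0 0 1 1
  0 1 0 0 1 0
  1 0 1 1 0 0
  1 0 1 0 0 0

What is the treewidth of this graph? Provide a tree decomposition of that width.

The largest bag has 3 vertices, giving width 2; this decomposition certifies tw(G) ≤ 2. Since 2–5–0–4–2 is a cycle in G, G is not acyclic. Forests are exactly the graphs of treewidth ≤ 1, so tw(G) ≥ 2. Combining the bounds, tw(G) = 2.

Treewidth 2.
Bags: B1 = {2, 4, 5}  B2 = {0, 4, 5}  B3 = {0, 3, 4}  B4 = {0, 1, 3}
Tree: B1–B2, B2–B3, B3–B4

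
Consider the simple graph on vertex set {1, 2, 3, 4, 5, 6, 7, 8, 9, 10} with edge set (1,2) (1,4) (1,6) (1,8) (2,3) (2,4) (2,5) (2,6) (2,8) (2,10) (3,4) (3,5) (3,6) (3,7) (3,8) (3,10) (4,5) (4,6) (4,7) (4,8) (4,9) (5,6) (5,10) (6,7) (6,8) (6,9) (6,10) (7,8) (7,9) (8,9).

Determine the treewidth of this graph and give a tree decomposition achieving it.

Each bag holds 5 vertices, so the decomposition has width 4, which upper-bounds the treewidth. For the lower bound, the 5 vertices {2, 3, 5, 6, 10} are pairwise adjacent, and any tree decomposition puts a clique entirely inside one bag — forcing width ≥ 4. Therefore the treewidth is 4.

Treewidth 4.
One such decomposition:
Bags: B1 = {2, 3, 4, 5, 6}  B2 = {2, 3, 4, 6, 8}  B3 = {2, 3, 5, 6, 10}  B4 = {3, 4, 6, 7, 8}  B5 = {4, 6, 7, 8, 9}  B6 = {1, 2, 4, 6, 8}
Tree: B1–B2, B1–B3, B2–B4, B4–B5, B2–B6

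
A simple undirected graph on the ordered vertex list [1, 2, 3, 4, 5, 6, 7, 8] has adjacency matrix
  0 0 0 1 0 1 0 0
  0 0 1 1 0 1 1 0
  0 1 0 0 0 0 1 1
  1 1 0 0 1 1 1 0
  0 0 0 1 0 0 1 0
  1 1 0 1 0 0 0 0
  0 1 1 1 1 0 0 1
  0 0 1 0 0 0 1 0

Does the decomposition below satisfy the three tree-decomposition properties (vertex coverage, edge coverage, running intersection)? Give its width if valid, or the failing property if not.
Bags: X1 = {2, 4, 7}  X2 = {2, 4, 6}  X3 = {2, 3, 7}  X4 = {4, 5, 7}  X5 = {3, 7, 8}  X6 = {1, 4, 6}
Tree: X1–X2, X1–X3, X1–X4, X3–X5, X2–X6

Every vertex of G appears in some bag (union = {1, 2, 3, 4, 5, 6, 7, 8}); every edge is covered by a bag; and for each vertex v the set of bags containing v is connected in the bag tree. The decomposition is therefore valid. The largest bag has 3 vertices, so the width is 2.

Yes; width 2.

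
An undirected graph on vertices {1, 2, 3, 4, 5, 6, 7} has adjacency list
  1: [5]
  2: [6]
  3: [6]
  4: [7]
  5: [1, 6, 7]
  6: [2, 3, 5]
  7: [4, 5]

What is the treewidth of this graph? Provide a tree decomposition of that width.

Treewidth 1.
One such decomposition:
Bags: B1 = {1, 5}  B2 = {5, 6}  B3 = {5, 7}  B4 = {2, 6}  B5 = {4, 7}  B6 = {3, 6}
Tree: B1–B2, B1–B3, B2–B4, B3–B5, B2–B6

Every bag has size at most 2, so the width is 2 − 1 = 1 and tw(G) ≤ 1. G has an edge, so its treewidth is at least 1. The upper and lower bounds meet at 1, so that is the treewidth.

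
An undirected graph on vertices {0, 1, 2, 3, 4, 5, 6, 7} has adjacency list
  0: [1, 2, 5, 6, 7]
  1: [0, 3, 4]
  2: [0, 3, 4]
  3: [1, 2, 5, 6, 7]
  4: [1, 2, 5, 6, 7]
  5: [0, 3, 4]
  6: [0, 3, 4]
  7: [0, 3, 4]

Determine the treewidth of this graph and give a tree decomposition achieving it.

Treewidth 3.
Bags: B1 = {0, 3, 4, 7}  B2 = {0, 3, 4, 6}  B3 = {0, 3, 4, 5}  B4 = {0, 2, 3, 4}  B5 = {0, 1, 3, 4}
Tree: B1–B2, B2–B3, B3–B4, B4–B5

Each bag holds 4 vertices, so the decomposition has width 3, which upper-bounds the treewidth. For the lower bound: the 4 vertex sets {4,7}, {3,6}, {0}, {5} are disjoint, each induces a connected subgraph, and every pair is joined by at least one edge of G. Contracting each set to a single vertex therefore yields K_{4} as a minor, and since treewidth is minor-monotone, tw(G) ≥ tw(K_{4}) = 3. The upper and lower bounds meet at 3, so that is the treewidth.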